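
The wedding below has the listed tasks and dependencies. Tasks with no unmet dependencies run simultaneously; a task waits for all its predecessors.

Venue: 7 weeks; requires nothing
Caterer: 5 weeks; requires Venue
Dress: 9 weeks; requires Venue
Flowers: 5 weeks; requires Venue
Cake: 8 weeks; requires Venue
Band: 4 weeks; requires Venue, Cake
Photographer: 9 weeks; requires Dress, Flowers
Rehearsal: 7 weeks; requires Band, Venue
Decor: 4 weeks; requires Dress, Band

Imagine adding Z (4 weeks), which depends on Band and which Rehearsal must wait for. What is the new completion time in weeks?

30

Originally the project takes 26 weeks.
With Z inserted, Rehearsal now waits for max(Band, Venue, Z).
New critical path: Venue→Cake→Band→Z→Rehearsal = 7+8+4+4+7 = 30 ⇒ 30 weeks.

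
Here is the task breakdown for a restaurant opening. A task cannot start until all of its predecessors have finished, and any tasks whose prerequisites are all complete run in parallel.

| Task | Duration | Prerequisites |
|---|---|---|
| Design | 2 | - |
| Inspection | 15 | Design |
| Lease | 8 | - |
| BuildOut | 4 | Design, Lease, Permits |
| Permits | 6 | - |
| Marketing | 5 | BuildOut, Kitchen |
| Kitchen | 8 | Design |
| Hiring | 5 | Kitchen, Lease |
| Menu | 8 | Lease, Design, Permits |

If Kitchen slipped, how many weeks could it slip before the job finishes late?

2

The longest chain is Lease→BuildOut→Marketing = 8+4+5 = 17; overall finish 17 weeks.
Longest path through Kitchen: 15 weeks (earliest finish 10, latest finish 12).
Slack of Kitchen = 4 − 2 = 2 weeks.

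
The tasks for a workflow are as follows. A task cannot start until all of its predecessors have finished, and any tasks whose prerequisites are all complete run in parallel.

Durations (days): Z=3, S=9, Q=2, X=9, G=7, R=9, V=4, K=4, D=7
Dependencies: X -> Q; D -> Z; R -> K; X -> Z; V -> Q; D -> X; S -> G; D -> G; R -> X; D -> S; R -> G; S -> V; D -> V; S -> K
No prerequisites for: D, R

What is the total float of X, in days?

2

D→S→G = 7+9+7 = 23 sets the makespan at 23 days.
Longest path through X: 21 days (earliest finish 18, latest finish 20).
So X can slip 20 − 18 = 2 days.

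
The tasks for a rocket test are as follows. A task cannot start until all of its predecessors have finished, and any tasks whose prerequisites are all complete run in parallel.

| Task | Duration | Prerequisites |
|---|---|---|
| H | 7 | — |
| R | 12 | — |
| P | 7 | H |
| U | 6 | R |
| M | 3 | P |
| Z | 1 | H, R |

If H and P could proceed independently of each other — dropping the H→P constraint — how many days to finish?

18

With the dependency in place, R→U = 12+6 = 18 sets the finish at 18 days.
Without H→P, P's earliest start moves from 7 to 0.
New critical path: R→U = 12+6 = 18 ⇒ 18 days.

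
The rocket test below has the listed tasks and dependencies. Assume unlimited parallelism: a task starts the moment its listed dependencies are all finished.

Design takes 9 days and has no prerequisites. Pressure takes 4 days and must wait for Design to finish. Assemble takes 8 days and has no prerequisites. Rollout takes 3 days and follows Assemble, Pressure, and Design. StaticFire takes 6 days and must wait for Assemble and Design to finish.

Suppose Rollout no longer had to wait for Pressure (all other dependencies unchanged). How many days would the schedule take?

15

With the dependency in place, Design→Pressure→Rollout = 9+4+3 = 16 sets the finish at 16 days.
Without Pressure→Rollout, Rollout's earliest start moves from 13 to 9.
The longest chain is now Design→StaticFire = 9+6 = 15, so the schedule takes 15 days.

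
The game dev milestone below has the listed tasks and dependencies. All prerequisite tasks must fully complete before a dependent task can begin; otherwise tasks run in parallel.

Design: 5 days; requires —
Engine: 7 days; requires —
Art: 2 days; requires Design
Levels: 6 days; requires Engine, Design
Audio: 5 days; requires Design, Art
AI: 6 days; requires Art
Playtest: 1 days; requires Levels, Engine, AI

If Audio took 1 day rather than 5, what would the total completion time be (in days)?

Actual critical path: Design→Art→AI→Playtest = 5+2+6+1 = 14 ⇒ 14 days.
Audio has 2 days of float (longest path through it is 12).
No other chain overtakes it, so the finish is 14 days.

14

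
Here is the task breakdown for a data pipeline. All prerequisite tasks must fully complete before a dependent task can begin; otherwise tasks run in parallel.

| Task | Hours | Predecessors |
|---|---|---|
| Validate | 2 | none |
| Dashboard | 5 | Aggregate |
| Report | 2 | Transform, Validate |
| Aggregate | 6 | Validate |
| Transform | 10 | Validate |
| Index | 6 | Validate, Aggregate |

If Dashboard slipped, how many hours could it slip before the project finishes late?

1

The longest chain is Validate→Transform→Report = 2+10+2 = 14; overall finish 14 hours.
Dashboard finishes as early as 13 and must finish by 14.
So Dashboard can slip 14 − 13 = 1 hour.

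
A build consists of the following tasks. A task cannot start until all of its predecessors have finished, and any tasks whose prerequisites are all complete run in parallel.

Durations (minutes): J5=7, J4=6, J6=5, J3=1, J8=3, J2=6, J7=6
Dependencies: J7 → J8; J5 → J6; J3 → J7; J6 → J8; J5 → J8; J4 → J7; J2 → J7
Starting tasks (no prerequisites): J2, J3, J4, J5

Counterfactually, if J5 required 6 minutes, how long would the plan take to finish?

15

The binding path is J5→J6→J8 = 7+5+3 = 15; finish at 15 minutes.
Since J5 is critical, the -1 change carries straight to that chain (now 14 minutes).
The binding chain switches to J2→J7→J8 = 6+6+3 = 15; finish 15 minutes.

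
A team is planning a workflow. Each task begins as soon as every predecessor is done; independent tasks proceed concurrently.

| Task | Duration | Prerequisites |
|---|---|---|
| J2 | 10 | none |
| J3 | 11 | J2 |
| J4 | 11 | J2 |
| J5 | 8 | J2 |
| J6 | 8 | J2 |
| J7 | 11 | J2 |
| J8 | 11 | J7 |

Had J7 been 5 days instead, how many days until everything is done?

26

Baseline: J2→J7→J8 = 10+11+11 = 32 → 32 days.
J7 lies on that path, so at 5 days the path becomes 26 days.
The critical path is still J2→J7→J8; finish is now 26 days.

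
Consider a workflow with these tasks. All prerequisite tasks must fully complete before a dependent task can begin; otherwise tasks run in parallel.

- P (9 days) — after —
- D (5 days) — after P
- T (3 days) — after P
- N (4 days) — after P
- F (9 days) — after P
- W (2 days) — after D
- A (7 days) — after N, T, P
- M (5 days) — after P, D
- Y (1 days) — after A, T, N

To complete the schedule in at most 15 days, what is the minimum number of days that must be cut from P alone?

Current finish: 21 days; target: 15.
P is on every critical path, so each day cut from P cuts the finish by one (this holds down to a finish of 13).
Need 21 − 15 = 6 days off P → P becomes 3 days, finish becomes 15.

6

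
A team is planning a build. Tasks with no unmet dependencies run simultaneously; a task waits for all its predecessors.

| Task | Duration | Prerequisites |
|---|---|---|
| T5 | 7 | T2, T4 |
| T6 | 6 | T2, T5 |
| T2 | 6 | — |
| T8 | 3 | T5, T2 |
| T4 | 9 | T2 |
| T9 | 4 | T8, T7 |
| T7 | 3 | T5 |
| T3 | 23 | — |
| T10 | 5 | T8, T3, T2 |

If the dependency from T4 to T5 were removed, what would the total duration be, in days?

With the dependency in place, T2→T4→T5→T8→T10 = 6+9+7+3+5 = 30 sets the finish at 30 days.
Without T4→T5, T5's earliest start moves from 15 to 6.
After: T3→T10 = 23+5 = 28 → 28 days.

28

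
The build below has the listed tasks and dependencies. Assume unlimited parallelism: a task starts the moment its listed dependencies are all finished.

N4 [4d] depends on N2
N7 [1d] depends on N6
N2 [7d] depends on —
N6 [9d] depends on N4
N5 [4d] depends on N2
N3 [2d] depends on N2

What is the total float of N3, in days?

N2→N4→N6→N7 = 7+4+9+1 = 21 sets the makespan at 21 days.
N3 finishes as early as 9 and must finish by 21.
So N3 can slip 21 − 9 = 12 days.

12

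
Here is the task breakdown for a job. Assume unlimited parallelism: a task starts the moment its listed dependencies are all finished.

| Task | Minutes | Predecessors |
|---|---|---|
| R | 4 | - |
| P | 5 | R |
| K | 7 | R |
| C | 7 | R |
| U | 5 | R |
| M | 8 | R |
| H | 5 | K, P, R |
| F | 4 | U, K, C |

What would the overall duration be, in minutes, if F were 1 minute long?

16

As given, the longest chain is R→K→H = 4+7+5 = 16, so the finish is 16 minutes.
The longest path through F is only 15 minutes, so F has float 1.
The critical path is still R→K→H; finish is now 16 minutes.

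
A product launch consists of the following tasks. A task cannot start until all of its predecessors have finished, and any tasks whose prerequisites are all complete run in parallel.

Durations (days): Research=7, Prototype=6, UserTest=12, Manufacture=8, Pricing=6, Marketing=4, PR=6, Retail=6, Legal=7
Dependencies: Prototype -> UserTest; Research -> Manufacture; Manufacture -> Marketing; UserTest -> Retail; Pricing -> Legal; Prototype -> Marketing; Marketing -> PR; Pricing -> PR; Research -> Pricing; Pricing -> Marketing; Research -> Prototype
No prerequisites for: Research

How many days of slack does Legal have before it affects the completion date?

The longest chain is Research→Prototype→UserTest→Retail = 7+6+12+6 = 31; overall finish 31 days.
Legal finishes as early as 20 and must finish by 31.
Float = 31 − 20 = 11.

11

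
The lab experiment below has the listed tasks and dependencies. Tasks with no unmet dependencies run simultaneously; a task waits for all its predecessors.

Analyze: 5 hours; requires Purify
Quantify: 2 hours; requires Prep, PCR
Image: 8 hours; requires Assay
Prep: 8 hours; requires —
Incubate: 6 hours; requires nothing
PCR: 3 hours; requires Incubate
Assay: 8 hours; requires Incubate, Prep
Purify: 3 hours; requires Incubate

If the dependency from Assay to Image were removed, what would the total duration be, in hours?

With the dependency in place, Prep→Assay→Image = 8+8+8 = 24 sets the finish at 24 hours.
Without Assay→Image, Image's earliest start moves from 16 to 0.
New critical path: Prep→Assay = 8+8 = 16 ⇒ 16 hours.

16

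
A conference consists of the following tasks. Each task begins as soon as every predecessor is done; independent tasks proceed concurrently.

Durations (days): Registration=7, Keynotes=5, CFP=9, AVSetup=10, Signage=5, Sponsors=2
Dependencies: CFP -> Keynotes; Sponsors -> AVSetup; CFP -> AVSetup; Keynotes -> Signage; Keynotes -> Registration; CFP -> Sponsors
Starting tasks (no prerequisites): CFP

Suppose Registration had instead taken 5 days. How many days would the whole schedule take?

Baseline: CFP→Keynotes→Registration = 9+5+7 = 21 → 21 days.
Registration lies on that path, so at 5 days the path becomes 19 days.
The binding chain switches to CFP→Sponsors→AVSetup = 9+2+10 = 21; finish 21 days.

21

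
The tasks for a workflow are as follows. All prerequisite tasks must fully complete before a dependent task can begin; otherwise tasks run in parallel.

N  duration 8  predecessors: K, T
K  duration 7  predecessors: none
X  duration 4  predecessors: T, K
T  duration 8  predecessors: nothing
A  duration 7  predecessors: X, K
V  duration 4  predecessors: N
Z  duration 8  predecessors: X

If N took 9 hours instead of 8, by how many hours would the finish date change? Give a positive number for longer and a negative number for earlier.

The binding path is T→N→V = 8+8+4 = 20; finish at 20 hours.
Since N is critical, the +1 change carries straight to that chain (now 21 hours).
The critical path is still T→N→V; finish is now 21 hours.
Change in finish: 21 − 20 = +1 hours.

1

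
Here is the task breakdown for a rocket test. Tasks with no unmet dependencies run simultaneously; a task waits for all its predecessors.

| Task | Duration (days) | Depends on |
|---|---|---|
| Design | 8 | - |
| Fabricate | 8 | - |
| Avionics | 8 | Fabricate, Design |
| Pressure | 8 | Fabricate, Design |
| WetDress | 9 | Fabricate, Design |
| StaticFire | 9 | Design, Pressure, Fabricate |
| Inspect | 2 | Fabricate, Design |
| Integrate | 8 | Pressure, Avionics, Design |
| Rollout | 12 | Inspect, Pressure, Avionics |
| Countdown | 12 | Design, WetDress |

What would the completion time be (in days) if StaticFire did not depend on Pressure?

29

Original critical path: Design→WetDress→Countdown = 8+9+12 = 29 ⇒ 29 days.
Without Pressure→StaticFire, StaticFire's earliest start moves from 16 to 8.
After: Design→WetDress→Countdown = 8+9+12 = 29 → 29 days.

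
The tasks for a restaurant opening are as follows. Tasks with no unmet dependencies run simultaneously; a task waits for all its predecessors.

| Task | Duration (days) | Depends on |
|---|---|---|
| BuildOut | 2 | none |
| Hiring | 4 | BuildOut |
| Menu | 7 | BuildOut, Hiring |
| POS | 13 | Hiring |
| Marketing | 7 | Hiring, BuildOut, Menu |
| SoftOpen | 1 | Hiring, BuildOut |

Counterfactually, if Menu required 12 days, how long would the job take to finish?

Actual critical path: BuildOut→Hiring→Menu→Marketing = 2+4+7+7 = 20 ⇒ 20 days.
Menu lies on that path, so at 12 days the path becomes 25 days.
No other chain overtakes it, so the finish is 25 days.

25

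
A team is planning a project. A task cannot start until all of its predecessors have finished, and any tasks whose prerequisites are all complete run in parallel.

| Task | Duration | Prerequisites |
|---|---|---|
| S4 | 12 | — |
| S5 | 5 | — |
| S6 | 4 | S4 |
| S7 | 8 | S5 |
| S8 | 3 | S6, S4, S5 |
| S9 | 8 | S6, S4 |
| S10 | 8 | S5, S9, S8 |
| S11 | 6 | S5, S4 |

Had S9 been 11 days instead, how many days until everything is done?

35

Baseline: S4→S6→S9→S10 = 12+4+8+8 = 32 → 32 days.
Since S9 is critical, the +3 change carries straight to that chain (now 35 days).
That remains the longest chain; total 35 days.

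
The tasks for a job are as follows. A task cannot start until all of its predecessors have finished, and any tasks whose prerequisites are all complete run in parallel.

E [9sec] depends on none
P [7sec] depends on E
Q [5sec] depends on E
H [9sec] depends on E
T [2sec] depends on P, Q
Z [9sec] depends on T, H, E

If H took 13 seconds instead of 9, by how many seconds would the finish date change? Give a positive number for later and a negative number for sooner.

As given, the longest chain is E→H→Z = 9+9+9 = 27, so the finish is 27 seconds.
H is on the critical path; changing it to 13 makes that path 31 seconds.
The critical path is still E→H→Z; finish is now 31 seconds.
Change in finish: 31 − 27 = +4 seconds.

4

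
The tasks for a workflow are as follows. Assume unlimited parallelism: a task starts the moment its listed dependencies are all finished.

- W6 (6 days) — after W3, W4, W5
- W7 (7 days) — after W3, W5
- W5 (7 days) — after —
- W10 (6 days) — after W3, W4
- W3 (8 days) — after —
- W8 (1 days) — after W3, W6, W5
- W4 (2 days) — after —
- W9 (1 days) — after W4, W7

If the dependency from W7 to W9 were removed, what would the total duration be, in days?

With the dependency in place, W3→W7→W9 = 8+7+1 = 16 sets the finish at 16 days.
Without W7→W9, W9's earliest start moves from 15 to 2.
The longest chain is now W3→W6→W8 = 8+6+1 = 15, so the job takes 15 days.

15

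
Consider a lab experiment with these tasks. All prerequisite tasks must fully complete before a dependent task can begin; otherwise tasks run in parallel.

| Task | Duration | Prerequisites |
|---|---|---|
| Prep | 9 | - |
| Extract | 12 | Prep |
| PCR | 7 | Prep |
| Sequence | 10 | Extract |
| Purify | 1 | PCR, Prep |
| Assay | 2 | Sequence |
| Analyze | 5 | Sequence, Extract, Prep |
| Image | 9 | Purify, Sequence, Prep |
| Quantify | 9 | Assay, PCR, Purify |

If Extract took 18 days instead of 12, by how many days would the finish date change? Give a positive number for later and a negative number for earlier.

Critical path before the change: Prep→Extract→Sequence→Assay→Quantify = 9+12+10+2+9 = 42 giving 42 days.
Since Extract is critical, the +6 change carries straight to that chain (now 48 days).
That remains the longest chain; total 48 days.
Change in finish: 48 − 42 = +6 days.

6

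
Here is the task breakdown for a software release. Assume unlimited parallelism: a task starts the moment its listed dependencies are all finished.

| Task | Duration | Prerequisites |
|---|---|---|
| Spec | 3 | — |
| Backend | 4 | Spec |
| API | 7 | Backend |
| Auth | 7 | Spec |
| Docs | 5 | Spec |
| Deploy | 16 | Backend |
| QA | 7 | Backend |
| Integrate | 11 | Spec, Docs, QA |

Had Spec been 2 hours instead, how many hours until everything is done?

Baseline: Spec→Backend→QA→Integrate = 3+4+7+11 = 25 → 25 hours.
Since Spec is critical, the -1 change carries straight to that chain (now 24 hours).
That remains the longest chain; total 24 hours.

24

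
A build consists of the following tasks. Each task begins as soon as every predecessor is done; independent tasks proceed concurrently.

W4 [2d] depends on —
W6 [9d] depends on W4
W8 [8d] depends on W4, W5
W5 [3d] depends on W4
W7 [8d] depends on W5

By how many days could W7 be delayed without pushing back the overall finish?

0

The longest chain is W4→W5→W7 = 2+3+8 = 13; overall finish 13 days.
Longest path through W7: 13 days (earliest finish 13, latest finish 13).
So W7 can slip 13 − 13 = 0 days.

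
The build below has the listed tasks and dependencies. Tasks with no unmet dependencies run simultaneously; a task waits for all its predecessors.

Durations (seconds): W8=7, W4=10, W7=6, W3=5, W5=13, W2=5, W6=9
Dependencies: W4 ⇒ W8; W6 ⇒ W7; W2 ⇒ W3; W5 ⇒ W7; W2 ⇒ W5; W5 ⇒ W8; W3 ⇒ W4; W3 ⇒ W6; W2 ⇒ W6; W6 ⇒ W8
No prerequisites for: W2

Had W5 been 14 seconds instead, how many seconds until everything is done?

As given, the longest chain is W2→W3→W4→W8 = 5+5+10+7 = 27, so the finish is 27 seconds.
W5 has 2 seconds of float (longest path through it is 25).
No other chain overtakes it, so the finish is 27 seconds.

27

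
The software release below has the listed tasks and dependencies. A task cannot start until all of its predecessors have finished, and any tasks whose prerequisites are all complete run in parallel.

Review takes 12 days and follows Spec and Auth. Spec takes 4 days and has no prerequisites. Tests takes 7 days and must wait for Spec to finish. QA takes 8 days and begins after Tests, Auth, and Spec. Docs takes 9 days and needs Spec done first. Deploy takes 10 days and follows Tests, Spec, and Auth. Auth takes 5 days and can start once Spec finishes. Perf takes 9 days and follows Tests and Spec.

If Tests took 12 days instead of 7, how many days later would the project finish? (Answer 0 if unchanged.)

5

Actual critical path: Spec→Tests→Deploy = 4+7+10 = 21 ⇒ 21 days.
Tests is on the critical path; changing it to 12 makes that path 26 days.
That remains the longest chain; total 26 days.
Change in finish: 26 − 21 = +5 days.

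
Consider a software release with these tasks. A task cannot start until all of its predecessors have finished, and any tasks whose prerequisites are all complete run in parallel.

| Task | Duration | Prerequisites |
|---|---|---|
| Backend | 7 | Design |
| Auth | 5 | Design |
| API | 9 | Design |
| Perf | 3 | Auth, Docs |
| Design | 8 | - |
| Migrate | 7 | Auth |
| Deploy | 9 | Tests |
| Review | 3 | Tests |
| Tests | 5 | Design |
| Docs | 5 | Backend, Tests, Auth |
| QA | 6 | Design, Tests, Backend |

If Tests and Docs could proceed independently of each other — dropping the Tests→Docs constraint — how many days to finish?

23

Original critical path: Design→Backend→Docs→Perf = 8+7+5+3 = 23 ⇒ 23 days.
Dropping Tests→Docs doesn't change Docs's earliest start (15); another predecessor still binds.
The longest chain is now Design→Backend→Docs→Perf = 8+7+5+3 = 23, so the plan takes 23 days.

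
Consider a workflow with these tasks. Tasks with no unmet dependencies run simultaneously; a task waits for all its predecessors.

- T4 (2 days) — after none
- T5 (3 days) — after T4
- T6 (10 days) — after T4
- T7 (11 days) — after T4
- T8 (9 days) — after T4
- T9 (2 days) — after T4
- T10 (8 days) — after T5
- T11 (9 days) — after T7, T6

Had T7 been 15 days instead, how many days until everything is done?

Actual critical path: T4→T7→T11 = 2+11+9 = 22 ⇒ 22 days.
Since T7 is critical, the +4 change carries straight to that chain (now 26 days).
The critical path is still T4→T7→T11; finish is now 26 days.

26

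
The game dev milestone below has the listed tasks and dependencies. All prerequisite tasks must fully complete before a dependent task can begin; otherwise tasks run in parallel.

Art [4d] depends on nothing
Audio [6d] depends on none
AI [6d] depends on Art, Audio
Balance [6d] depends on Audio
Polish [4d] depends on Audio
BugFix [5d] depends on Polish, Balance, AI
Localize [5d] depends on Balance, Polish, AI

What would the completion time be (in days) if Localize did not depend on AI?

Before: longest chain Audio→AI→BugFix = 6+6+5 = 17, finish 17.
Dropping AI→Localize doesn't change Localize's earliest start (12); another predecessor still binds.
The longest chain is now Audio→AI→BugFix = 6+6+5 = 17, so the schedule takes 17 days.

17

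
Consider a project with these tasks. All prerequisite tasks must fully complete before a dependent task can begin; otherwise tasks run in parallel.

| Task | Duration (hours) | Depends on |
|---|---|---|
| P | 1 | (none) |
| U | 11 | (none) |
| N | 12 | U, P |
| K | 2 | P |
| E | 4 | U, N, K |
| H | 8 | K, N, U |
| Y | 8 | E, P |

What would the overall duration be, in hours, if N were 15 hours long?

The binding path is U→N→E→Y = 11+12+4+8 = 35; finish at 35 hours.
Since N is critical, the +3 change carries straight to that chain (now 38 hours).
The critical path is still U→N→E→Y; finish is now 38 hours.

38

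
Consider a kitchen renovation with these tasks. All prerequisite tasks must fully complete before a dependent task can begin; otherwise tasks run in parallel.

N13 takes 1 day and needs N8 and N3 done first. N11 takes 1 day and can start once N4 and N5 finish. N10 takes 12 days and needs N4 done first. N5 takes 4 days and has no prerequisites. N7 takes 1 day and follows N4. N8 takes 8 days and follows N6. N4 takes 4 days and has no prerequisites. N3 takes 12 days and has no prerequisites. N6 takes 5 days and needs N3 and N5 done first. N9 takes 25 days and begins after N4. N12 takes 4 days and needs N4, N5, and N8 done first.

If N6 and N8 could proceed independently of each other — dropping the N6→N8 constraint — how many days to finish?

Before: longest chain N3→N6→N8→N12 = 12+5+8+4 = 29, finish 29.
Without N6→N8, N8's earliest start moves from 17 to 0.
The longest chain is now N4→N9 = 4+25 = 29, so the job takes 29 days.

29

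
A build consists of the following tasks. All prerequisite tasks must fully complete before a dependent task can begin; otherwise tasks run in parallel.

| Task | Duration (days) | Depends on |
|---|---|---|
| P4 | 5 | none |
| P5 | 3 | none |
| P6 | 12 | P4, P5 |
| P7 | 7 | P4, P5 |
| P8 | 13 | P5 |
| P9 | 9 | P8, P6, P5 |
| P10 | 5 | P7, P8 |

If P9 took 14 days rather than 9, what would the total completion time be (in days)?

31

As given, the longest chain is P4→P6→P9 = 5+12+9 = 26, so the finish is 26 days.
P9 lies on that path, so at 14 days the path becomes 31 days.
That remains the longest chain; total 31 days.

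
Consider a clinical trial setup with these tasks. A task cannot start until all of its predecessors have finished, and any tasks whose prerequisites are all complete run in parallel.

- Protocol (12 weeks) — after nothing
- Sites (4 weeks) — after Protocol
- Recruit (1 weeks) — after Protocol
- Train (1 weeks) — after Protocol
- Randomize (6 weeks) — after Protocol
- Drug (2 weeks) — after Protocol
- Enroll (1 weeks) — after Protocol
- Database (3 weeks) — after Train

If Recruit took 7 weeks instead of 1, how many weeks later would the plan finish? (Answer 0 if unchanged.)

The binding path is Protocol→Randomize = 12+6 = 18; finish at 18 weeks.
The longest path through Recruit is only 13 weeks, so Recruit has float 5.
The binding chain switches to Protocol→Recruit = 12+7 = 19; finish 19 weeks.
Change in finish: 19 − 18 = +1 weeks.

1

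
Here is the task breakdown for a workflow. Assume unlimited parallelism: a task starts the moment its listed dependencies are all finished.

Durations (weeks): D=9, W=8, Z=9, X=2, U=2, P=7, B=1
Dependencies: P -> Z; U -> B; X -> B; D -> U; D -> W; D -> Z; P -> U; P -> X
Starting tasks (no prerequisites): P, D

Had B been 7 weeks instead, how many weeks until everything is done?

18

Baseline: D→Z = 9+9 = 18 → 18 weeks.
B is off the critical path — its longest chain is 12 weeks, giving 6 of slack.
The binding chain switches to D→U→B = 9+2+7 = 18; finish 18 weeks.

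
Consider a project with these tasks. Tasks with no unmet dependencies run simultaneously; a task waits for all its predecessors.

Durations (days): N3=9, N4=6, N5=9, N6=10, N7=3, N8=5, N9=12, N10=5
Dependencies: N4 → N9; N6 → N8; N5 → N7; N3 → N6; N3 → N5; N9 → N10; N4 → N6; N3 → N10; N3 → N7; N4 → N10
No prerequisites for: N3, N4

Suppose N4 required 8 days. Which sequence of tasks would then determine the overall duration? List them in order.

The binding path is N3→N6→N8 = 9+10+5 = 24; finish at 24 days.
N4 is off the critical path — its longest chain is 23 days, giving 1 of slack.
The binding chain switches to N4→N9→N10 = 8+12+5 = 25; finish 25 days.

N4, N9, N10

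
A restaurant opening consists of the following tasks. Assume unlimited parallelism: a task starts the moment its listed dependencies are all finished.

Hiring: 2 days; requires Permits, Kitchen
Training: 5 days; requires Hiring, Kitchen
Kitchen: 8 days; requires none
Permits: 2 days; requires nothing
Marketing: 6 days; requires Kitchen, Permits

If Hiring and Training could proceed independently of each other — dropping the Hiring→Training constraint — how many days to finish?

14

Before: longest chain Kitchen→Hiring→Training = 8+2+5 = 15, finish 15.
Without Hiring→Training, Training's earliest start moves from 10 to 8.
After: Kitchen→Marketing = 8+6 = 14 → 14 days.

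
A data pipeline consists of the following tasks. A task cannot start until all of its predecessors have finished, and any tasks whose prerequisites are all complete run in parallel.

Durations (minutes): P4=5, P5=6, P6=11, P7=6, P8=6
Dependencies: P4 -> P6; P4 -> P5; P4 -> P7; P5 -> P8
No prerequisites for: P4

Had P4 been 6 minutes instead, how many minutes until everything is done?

18

Baseline: P4→P5→P8 = 5+6+6 = 17 → 17 minutes.
P4 lies on that path, so at 6 minutes the path becomes 18 minutes.
That remains the longest chain; total 18 minutes.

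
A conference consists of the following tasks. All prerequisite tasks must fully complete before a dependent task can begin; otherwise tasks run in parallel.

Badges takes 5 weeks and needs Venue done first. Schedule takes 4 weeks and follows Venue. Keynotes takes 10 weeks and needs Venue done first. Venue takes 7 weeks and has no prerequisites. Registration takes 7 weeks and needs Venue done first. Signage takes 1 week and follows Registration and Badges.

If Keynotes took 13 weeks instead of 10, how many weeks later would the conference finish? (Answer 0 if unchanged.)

Critical path before the change: Venue→Keynotes = 7+10 = 17 giving 17 weeks.
Keynotes lies on that path, so at 13 weeks the path becomes 20 weeks.
No other chain overtakes it, so the finish is 20 weeks.
Change in finish: 20 − 17 = +3 weeks.

3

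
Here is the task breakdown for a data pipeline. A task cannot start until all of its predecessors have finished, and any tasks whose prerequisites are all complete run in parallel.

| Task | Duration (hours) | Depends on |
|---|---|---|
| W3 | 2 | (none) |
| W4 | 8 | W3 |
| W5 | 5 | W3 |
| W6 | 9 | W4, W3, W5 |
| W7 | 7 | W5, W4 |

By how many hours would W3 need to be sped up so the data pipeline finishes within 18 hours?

1

Current finish: 19 hours; target: 18.
W3 is on every critical path, so each hour cut from W3 cuts the finish by one (this holds down to a finish of 18).
Need 19 − 18 = 1 hour off W3 → W3 becomes 1 hour, finish becomes 18.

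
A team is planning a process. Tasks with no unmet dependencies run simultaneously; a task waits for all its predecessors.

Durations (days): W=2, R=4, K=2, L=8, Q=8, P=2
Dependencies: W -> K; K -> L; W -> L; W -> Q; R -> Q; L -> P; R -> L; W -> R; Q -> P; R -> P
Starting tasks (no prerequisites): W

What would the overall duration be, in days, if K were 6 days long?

18

Actual critical path: W→R→L→P = 2+4+8+2 = 16 ⇒ 16 days.
The longest path through K is only 14 days, so K has float 2.
The binding chain switches to W→K→L→P = 2+6+8+2 = 18; finish 18 days.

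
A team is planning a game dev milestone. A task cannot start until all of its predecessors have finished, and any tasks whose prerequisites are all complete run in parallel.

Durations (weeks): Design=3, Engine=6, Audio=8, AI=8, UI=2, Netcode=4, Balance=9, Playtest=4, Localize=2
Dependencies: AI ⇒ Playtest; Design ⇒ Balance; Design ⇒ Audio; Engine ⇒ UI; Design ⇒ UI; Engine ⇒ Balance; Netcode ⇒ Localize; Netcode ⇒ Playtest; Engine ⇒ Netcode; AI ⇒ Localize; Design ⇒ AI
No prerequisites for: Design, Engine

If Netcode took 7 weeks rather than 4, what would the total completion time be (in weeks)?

Actual critical path: Design→AI→Playtest = 3+8+4 = 15 ⇒ 15 weeks.
The longest path through Netcode is only 14 weeks, so Netcode has float 1.
Now Engine→Netcode→Playtest = 6+7+4 = 17 is longest, so the finish becomes 17 weeks.

17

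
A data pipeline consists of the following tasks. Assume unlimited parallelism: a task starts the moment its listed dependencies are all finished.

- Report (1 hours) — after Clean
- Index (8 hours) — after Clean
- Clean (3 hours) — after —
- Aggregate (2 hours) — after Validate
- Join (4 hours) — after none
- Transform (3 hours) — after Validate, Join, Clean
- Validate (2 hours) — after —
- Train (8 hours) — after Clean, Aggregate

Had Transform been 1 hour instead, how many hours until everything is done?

As given, the longest chain is Validate→Aggregate→Train = 2+2+8 = 12, so the finish is 12 hours.
The longest path through Transform is only 7 hours, so Transform has float 5.
The critical path is still Validate→Aggregate→Train; finish is now 12 hours.

12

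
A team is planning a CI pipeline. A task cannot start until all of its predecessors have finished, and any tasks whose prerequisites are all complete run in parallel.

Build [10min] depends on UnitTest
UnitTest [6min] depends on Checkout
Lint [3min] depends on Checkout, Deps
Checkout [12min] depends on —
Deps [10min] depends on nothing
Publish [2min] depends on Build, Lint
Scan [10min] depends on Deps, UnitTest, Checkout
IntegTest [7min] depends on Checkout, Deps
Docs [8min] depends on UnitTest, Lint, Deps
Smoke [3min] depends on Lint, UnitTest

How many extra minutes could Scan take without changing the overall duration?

2

The longest chain is Checkout→UnitTest→Build→Publish = 12+6+10+2 = 30; overall finish 30 minutes.
The longest chain containing Scan totals 28 minutes.
Float = 30 − 28 = 2.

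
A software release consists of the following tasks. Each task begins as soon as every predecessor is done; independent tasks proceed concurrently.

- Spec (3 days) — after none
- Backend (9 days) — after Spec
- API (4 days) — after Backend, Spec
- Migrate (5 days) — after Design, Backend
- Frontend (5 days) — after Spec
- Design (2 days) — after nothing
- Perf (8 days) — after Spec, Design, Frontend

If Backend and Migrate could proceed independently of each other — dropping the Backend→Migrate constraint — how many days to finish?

Before: longest chain Spec→Backend→Migrate = 3+9+5 = 17, finish 17.
Without Backend→Migrate, Migrate's earliest start moves from 12 to 2.
New critical path: Spec→Backend→API = 3+9+4 = 16 ⇒ 16 days.

16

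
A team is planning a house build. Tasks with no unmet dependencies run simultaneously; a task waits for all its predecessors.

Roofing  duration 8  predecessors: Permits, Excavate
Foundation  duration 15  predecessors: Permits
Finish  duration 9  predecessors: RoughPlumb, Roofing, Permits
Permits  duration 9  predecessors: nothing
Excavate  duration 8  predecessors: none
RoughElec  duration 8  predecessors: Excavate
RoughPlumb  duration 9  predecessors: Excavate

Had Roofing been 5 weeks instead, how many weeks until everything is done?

26

Actual critical path: Permits→Roofing→Finish = 9+8+9 = 26 ⇒ 26 weeks.
Roofing is on the critical path; changing it to 5 makes that path 23 weeks.
The binding chain switches to Excavate→RoughPlumb→Finish = 8+9+9 = 26; finish 26 weeks.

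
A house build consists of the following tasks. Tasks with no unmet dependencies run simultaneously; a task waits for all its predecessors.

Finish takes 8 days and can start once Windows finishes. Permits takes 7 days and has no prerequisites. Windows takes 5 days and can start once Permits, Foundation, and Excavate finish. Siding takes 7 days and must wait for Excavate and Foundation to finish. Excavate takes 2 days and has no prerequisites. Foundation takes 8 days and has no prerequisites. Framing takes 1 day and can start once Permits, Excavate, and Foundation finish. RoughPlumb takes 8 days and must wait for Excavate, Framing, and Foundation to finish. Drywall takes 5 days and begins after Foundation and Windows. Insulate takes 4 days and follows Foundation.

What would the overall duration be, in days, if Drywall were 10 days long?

Baseline: Foundation→Windows→Finish = 8+5+8 = 21 → 21 days.
The longest path through Drywall is only 18 days, so Drywall has float 3.
New critical path: Foundation→Windows→Drywall = 8+5+10 = 23 ⇒ 23 days.

23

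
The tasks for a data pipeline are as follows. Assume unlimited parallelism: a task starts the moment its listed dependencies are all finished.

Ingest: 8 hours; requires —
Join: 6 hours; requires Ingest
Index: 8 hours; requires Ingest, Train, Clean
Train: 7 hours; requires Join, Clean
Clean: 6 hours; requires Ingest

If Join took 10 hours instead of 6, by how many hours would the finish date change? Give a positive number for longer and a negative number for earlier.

4

Actual critical path: Ingest→Join→Train→Index = 8+6+7+8 = 29 ⇒ 29 hours.
Join is on the critical path; changing it to 10 makes that path 33 hours.
The critical path is still Ingest→Join→Train→Index; finish is now 33 hours.
Change in finish: 33 − 29 = +4 hours.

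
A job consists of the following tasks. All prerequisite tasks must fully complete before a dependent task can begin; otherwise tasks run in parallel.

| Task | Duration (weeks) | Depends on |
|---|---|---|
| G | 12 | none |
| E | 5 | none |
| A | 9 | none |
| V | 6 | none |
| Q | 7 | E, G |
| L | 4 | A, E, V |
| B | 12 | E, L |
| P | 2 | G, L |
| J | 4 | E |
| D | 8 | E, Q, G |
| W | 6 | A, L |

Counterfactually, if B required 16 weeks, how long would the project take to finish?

29

Actual critical path: G→Q→D = 12+7+8 = 27 ⇒ 27 weeks.
The longest path through B is only 25 weeks, so B has float 2.
New critical path: A→L→B = 9+4+16 = 29 ⇒ 29 weeks.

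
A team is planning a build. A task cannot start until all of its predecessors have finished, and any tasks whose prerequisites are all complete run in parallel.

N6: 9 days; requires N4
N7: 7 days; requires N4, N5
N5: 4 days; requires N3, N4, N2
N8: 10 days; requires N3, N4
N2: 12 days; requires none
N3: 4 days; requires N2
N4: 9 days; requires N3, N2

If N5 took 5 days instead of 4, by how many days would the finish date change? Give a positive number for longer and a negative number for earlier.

The binding path is N2→N3→N4→N5→N7 = 12+4+9+4+7 = 36; finish at 36 days.
Since N5 is critical, the +1 change carries straight to that chain (now 37 days).
That remains the longest chain; total 37 days.
Change in finish: 37 − 36 = +1 days.

1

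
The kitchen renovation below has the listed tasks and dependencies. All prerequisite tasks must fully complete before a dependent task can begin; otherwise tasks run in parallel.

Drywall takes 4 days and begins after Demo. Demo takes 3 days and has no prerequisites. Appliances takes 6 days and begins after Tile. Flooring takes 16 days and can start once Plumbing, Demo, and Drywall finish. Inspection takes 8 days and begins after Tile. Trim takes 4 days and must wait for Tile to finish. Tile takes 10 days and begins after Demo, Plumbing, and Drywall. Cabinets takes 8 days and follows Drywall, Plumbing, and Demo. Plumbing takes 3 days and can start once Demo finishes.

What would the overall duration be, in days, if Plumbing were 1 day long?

Actual critical path: Demo→Drywall→Tile→Inspection = 3+4+10+8 = 25 ⇒ 25 days.
Plumbing is off the critical path — its longest chain is 24 days, giving 1 of slack.
No other chain overtakes it, so the finish is 25 days.

25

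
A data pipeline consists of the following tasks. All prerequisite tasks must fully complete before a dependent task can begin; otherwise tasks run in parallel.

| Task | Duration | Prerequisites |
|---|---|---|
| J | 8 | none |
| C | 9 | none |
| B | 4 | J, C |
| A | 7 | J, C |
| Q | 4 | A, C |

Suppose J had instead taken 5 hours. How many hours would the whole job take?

20

Critical path before the change: C→A→Q = 9+7+4 = 20 giving 20 hours.
The longest path through J is only 19 hours, so J has float 1.
The critical path is still C→A→Q; finish is now 20 hours.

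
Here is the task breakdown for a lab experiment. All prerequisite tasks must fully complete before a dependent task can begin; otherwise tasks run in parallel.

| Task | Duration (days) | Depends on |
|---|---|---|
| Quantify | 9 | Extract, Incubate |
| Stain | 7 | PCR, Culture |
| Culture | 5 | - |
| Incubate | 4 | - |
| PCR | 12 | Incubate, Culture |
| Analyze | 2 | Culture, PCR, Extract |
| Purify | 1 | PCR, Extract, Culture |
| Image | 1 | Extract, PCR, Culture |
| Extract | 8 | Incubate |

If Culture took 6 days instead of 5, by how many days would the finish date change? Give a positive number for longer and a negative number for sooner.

Baseline: Culture→PCR→Stain = 5+12+7 = 24 → 24 days.
Culture is on the critical path; changing it to 6 makes that path 25 days.
The critical path is still Culture→PCR→Stain; finish is now 25 days.
Change in finish: 25 − 24 = +1 days.

1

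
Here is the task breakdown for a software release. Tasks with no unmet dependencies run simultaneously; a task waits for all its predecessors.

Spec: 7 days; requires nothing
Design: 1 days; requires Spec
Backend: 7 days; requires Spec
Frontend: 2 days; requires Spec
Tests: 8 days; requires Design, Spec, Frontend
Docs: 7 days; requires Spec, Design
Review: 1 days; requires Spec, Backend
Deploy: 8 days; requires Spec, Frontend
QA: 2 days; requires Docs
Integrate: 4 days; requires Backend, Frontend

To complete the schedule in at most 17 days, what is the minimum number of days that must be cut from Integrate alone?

1

Current finish: 18 days; target: 17.
Integrate is on every critical path, so each day cut from Integrate cuts the finish by one (this holds down to a finish of 17).
Need 18 − 17 = 1 day off Integrate → Integrate becomes 3 days, finish becomes 17.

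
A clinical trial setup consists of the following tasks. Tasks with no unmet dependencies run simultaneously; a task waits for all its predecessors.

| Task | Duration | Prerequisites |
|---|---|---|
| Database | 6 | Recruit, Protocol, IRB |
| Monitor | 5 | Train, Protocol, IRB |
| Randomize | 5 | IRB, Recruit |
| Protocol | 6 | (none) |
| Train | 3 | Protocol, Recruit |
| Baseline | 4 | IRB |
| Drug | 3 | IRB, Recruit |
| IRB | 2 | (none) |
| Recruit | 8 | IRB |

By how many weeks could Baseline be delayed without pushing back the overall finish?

12

Critical path: IRB→Recruit→Train→Monitor = 2+8+3+5 = 18, so the finish is 18 weeks.
Baseline finishes as early as 6 and must finish by 18.
So Baseline can slip 18 − 6 = 12 weeks.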